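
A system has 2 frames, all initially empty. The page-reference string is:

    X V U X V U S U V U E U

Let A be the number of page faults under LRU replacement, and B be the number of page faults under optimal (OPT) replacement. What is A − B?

2

Under LRU: F F F F F F F . F . F . → 9 faults.
Under OPT: F F F . F . F . F . F . → 7 faults.
A − B = 9 − 7 = 2.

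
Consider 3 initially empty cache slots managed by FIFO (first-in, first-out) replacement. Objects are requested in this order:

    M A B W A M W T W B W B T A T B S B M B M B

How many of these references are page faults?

M: miss, frames (M)
A: miss, frames (M A)
B: miss, frames (M A B)
W: miss, evict M, frames (A B W)
A: hit
M: miss, evict A, frames (B W M)
W: hit
T: miss, evict B, frames (W M T)
W: hit
B: miss, evict W, frames (M T B)
W: miss, evict M, frames (T B W)
B: hit
T: hit
A: miss, evict T, frames (B W A)
T: miss, evict B, frames (W A T)
B: miss, evict W, frames (A T B)
S: miss, evict A, frames (T B S)
B: hit
M: miss, evict T, frames (B S M)
B: hit
M: hit
B: hit
Page faults: 13.

13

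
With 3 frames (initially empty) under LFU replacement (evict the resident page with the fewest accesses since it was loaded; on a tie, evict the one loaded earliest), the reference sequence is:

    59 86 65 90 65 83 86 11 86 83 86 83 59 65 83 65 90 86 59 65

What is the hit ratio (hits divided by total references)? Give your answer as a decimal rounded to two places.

0.35

59 -> fault, frames [59]
86 -> fault, frames [59, 86]
65 -> fault, frames [59, 86, 65]
90 -> fault, evict 59, frames [86, 65, 90]
65 -> hit
83 -> fault, evict 86, frames [65, 90, 83]
86 -> fault, evict 90, frames [65, 83, 86]
11 -> fault, evict 83, frames [65, 86, 11]
86 -> hit
83 -> fault, evict 11, frames [65, 86, 83]
86 -> hit
83 -> hit
59 -> fault, evict 65, frames [86, 83, 59]
65 -> fault, evict 59, frames [86, 83, 65]
83 -> hit
65 -> hit
90 -> fault, evict 65, frames [86, 83, 90]
86 -> hit
59 -> fault, evict 90, frames [86, 83, 59]
65 -> fault, evict 59, frames [86, 83, 65]
Hits: 7 of 20 references → 7/20 = 0.3500.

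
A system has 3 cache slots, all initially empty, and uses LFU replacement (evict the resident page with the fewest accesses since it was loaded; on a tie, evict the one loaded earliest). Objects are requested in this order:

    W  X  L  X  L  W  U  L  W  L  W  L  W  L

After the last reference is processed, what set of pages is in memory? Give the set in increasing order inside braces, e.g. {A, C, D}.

W: fault, frames [W]
X: fault, frames [W, X]
L: fault, frames [W, X, L]
X: hit
L: hit
W: hit
U: fault, evict W, frames [X, L, U]
L: hit
W: fault, evict U, frames [X, L, W]
L: hit
W: hit
L: hit
W: hit
L: hit

{L, W, X}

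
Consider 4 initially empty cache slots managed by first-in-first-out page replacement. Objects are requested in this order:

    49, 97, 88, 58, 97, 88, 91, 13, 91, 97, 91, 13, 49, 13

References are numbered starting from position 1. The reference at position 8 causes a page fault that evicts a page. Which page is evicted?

97

pos 1: 49 -> miss, frames [49]
pos 2: 97 -> miss, frames [49, 97]
pos 3: 88 -> miss, frames [49, 97, 88]
pos 4: 58 -> miss, frames [49, 97, 88, 58]
pos 5: 97 -> hit
pos 6: 88 -> hit
pos 7: 91 -> miss, evict 49, frames [97, 88, 58, 91]
pos 8: 13 -> miss, evict 97, frames [88, 58, 91, 13]
At position 8, page 97 is evicted.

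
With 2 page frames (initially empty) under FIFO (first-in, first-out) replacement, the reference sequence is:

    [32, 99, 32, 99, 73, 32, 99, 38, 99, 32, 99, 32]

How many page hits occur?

32 → fault, frames {32}
99 → fault, frames {32,99}
32 → hit
99 → hit
73 → fault, evict 32, frames {99,73}
32 → fault, evict 99, frames {73,32}
99 → fault, evict 73, frames {32,99}
38 → fault, evict 32, frames {99,38}
99 → hit
32 → fault, evict 99, frames {38,32}
99 → fault, evict 38, frames {32,99}
32 → hit
Hits: 4.

4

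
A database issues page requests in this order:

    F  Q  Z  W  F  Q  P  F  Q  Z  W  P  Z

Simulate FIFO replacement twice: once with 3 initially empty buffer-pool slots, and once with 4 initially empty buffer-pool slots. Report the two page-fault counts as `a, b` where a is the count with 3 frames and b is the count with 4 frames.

3 frames: F F F F F F F . . F F . . → 9 faults.
4 frames: F F F F . . F F F F F F . → 10 faults.
10 > 9: adding a frame increased faults — Belady's anomaly.

9, 10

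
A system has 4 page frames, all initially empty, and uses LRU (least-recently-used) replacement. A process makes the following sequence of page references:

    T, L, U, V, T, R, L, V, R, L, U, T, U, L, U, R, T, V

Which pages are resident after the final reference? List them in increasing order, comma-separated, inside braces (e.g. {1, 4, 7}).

T -> fault, frames (T)
L -> fault, frames (T L)
U -> fault, frames (T L U)
V -> fault, frames (T L U V)
T -> hit
R -> fault, evict L, frames (U V T R)
L -> fault, evict U, frames (V T R L)
V -> hit
R -> hit
L -> hit
U -> fault, evict T, frames (V R L U)
T -> fault, evict V, frames (R L U T)
U -> hit
L -> hit
U -> hit
R -> hit
T -> hit
V -> fault, evict L, frames (U R T V)

{R, T, U, V}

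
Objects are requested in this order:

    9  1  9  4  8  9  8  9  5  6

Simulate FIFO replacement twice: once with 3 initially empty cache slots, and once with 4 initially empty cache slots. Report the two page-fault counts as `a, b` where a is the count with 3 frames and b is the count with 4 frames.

3 frames: F F . F F F . . F F → 7 faults.
4 frames: F F . F F . . . F F → 6 faults.
6 < 7: adding a frame reduced faults, as is typical.

7, 6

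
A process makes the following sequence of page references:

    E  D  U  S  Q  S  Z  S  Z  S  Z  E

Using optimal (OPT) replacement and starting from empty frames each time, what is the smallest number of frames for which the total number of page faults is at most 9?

f=1: 12 faults
f=2: 7 faults
f=3: 6 faults
f=4: 6 faults
f=5: 6 faults
f=6: 6 faults
Smallest f with faults ≤ 9 is 2.

2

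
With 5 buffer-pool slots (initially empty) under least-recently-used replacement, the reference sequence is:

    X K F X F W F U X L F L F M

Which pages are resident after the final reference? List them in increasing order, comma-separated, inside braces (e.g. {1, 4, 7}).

X → fault, frames {X}
K → fault, frames {X,K}
F → fault, frames {X,K,F}
X → hit
F → hit
W → fault, frames {K,X,F,W}
F → hit
U → fault, frames {K,X,W,F,U}
X → hit
L → fault, evict K, frames {W,F,U,X,L}
F → hit
L → hit
F → hit
M → fault, evict W, frames {U,X,L,F,M}

{F, L, M, U, X}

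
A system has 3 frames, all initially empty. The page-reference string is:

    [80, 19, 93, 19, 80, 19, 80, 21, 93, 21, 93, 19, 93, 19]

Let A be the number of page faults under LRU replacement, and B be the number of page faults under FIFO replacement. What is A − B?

Under LRU: F F F . . . . F F . . F . . → 6 faults.
Under FIFO: F F F . . . . F . . . . . . → 4 faults.
A − B = 6 − 4 = 2.

2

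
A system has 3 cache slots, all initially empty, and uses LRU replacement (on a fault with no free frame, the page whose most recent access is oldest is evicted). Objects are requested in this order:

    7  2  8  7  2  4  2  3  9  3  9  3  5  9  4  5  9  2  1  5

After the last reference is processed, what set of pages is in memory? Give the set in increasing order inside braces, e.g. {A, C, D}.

{1, 2, 5}

7 → miss, frames {7}
2 → miss, frames {7,2}
8 → miss, frames {7,2,8}
7 → hit
2 → hit
4 → miss, evict 8, frames {7,2,4}
2 → hit
3 → miss, evict 7, frames {4,2,3}
9 → miss, evict 4, frames {2,3,9}
3 → hit
9 → hit
3 → hit
5 → miss, evict 2, frames {9,3,5}
9 → hit
4 → miss, evict 3, frames {5,9,4}
5 → hit
9 → hit
2 → miss, evict 4, frames {5,9,2}
1 → miss, evict 5, frames {9,2,1}
5 → miss, evict 9, frames {2,1,5}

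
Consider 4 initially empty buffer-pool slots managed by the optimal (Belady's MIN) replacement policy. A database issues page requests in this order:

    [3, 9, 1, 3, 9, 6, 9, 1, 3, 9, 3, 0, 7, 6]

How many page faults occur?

3 -> miss, frames {3}
9 -> miss, frames {3,9}
1 -> miss, frames {3,9,1}
3 -> hit
9 -> hit
6 -> miss, frames {3,9,1,6}
9 -> hit
1 -> hit
3 -> hit
9 -> hit
3 -> hit
0 -> miss, evict 1, frames {3,9,6,0}
7 -> miss, evict 0, frames {3,9,6,7}
6 -> hit
Page faults: 6.

6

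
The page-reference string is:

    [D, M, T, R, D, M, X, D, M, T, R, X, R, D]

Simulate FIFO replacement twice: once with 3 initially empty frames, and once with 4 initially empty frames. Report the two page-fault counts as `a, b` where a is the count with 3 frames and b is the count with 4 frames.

10, 11

3 frames: F F F F F F F . . F F . . F → 10 faults.
4 frames: F F F F . . F F F F F F . F → 11 faults.
11 > 10: adding a frame increased faults — Belady's anomaly.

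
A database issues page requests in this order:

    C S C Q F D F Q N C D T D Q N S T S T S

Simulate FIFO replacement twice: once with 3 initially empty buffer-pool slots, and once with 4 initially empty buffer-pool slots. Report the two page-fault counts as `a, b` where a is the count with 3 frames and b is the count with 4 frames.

3 frames: F F . F F F . . F F . F F F F F F . . . → 13 faults.
4 frames: F F . F F F . . F F . F . F . F . . . . → 10 faults.
10 < 13: adding a frame reduced faults, as is typical.

13, 10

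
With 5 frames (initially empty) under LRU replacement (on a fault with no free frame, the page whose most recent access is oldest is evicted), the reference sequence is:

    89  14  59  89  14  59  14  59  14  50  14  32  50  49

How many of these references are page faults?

6

89: fault, frames {89}
14: fault, frames {89,14}
59: fault, frames {89,14,59}
89: hit
14: hit
59: hit
14: hit
59: hit
14: hit
50: fault, frames {89,59,14,50}
14: hit
32: fault, frames {89,59,50,14,32}
50: hit
49: fault, evict 89, frames {59,14,32,50,49}
Page faults: 6.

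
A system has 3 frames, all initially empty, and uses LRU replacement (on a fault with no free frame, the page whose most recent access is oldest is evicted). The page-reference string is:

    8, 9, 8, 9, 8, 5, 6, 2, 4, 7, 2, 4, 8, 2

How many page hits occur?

8 -> miss, frames [8]
9 -> miss, frames [8, 9]
8 -> hit
9 -> hit
8 -> hit
5 -> miss, frames [9, 8, 5]
6 -> miss, evict 9, frames [8, 5, 6]
2 -> miss, evict 8, frames [5, 6, 2]
4 -> miss, evict 5, frames [6, 2, 4]
7 -> miss, evict 6, frames [2, 4, 7]
2 -> hit
4 -> hit
8 -> miss, evict 7, frames [2, 4, 8]
2 -> hit
Hits: 6.

6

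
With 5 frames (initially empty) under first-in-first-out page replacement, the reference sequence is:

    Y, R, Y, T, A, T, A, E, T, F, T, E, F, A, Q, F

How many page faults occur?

Y -> fault, frames (Y)
R -> fault, frames (Y R)
Y -> hit
T -> fault, frames (Y R T)
A -> fault, frames (Y R T A)
T -> hit
A -> hit
E -> fault, frames (Y R T A E)
T -> hit
F -> fault, evict Y, frames (R T A E F)
T -> hit
E -> hit
F -> hit
A -> hit
Q -> fault, evict R, frames (T A E F Q)
F -> hit
Page faults: 7.

7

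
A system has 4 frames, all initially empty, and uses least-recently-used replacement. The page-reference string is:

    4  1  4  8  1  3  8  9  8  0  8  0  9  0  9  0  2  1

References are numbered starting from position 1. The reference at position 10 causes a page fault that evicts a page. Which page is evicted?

pos 1: 4 -> fault, frames [4]
pos 2: 1 -> fault, frames [4, 1]
pos 3: 4 -> hit
pos 4: 8 -> fault, frames [1, 4, 8]
pos 5: 1 -> hit
pos 6: 3 -> fault, frames [4, 8, 1, 3]
pos 7: 8 -> hit
pos 8: 9 -> fault, evict 4, frames [1, 3, 8, 9]
pos 9: 8 -> hit
pos 10: 0 -> fault, evict 1, frames [3, 9, 8, 0]
At position 10, page 1 is evicted.

1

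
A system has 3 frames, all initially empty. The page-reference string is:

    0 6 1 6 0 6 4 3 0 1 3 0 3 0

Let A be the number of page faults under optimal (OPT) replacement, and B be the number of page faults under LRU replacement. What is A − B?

Under OPT: F F F . . . F F . . . . . . → 5 faults.
Under LRU: F F F . . . F F F F . . . . → 7 faults.
A − B = 5 − 7 = -2.

-2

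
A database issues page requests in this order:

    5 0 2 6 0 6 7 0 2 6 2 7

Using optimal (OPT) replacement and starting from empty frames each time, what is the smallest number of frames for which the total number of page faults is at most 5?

4

f=1: 12 faults
f=2: 8 faults
f=3: 6 faults
f=4: 5 faults
f=5: 5 faults
Smallest f with faults ≤ 5 is 4.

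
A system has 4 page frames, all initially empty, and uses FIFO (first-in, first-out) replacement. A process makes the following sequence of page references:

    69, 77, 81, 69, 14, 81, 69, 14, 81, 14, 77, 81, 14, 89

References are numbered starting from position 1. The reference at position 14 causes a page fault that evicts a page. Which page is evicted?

69

pos 1: 69: fault, frames {69}
pos 2: 77: fault, frames {69,77}
pos 3: 81: fault, frames {69,77,81}
pos 4: 69: hit
pos 5: 14: fault, frames {69,77,81,14}
pos 6: 81: hit
pos 7: 69: hit
pos 8: 14: hit
pos 9: 81: hit
pos 10: 14: hit
pos 11: 77: hit
pos 12: 81: hit
pos 13: 14: hit
pos 14: 89: fault, evict 69, frames {77,81,14,89}
At position 14, page 69 is evicted.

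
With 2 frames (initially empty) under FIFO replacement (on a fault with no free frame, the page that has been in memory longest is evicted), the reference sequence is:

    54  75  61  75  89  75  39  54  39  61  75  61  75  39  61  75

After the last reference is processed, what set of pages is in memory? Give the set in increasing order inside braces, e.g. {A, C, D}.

54 -> fault, frames (54)
75 -> fault, frames (54 75)
61 -> fault, evict 54, frames (75 61)
75 -> hit
89 -> fault, evict 75, frames (61 89)
75 -> fault, evict 61, frames (89 75)
39 -> fault, evict 89, frames (75 39)
54 -> fault, evict 75, frames (39 54)
39 -> hit
61 -> fault, evict 39, frames (54 61)
75 -> fault, evict 54, frames (61 75)
61 -> hit
75 -> hit
39 -> fault, evict 61, frames (75 39)
61 -> fault, evict 75, frames (39 61)
75 -> fault, evict 39, frames (61 75)

{61, 75}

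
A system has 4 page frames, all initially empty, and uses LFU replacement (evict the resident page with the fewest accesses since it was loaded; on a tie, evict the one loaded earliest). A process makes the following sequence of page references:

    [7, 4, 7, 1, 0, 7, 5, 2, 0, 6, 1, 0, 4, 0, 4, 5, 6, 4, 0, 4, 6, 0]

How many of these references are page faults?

11

7 -> fault, frames [7]
4 -> fault, frames [7, 4]
7 -> hit
1 -> fault, frames [7, 4, 1]
0 -> fault, frames [7, 4, 1, 0]
7 -> hit
5 -> fault, evict 4, frames [7, 1, 0, 5]
2 -> fault, evict 1, frames [7, 0, 5, 2]
0 -> hit
6 -> fault, evict 5, frames [7, 0, 2, 6]
1 -> fault, evict 2, frames [7, 0, 6, 1]
0 -> hit
4 -> fault, evict 6, frames [7, 0, 1, 4]
0 -> hit
4 -> hit
5 -> fault, evict 1, frames [7, 0, 4, 5]
6 -> fault, evict 5, frames [7, 0, 4, 6]
4 -> hit
0 -> hit
4 -> hit
6 -> hit
0 -> hit
Page faults: 11.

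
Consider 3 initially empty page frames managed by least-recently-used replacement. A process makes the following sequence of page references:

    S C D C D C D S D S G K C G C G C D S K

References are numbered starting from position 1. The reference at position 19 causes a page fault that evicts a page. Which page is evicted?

G

pos 1: S: fault, frames {S}
pos 2: C: fault, frames {S,C}
pos 3: D: fault, frames {S,C,D}
pos 4: C: hit
pos 5: D: hit
pos 6: C: hit
pos 7: D: hit
pos 8: S: hit
pos 9: D: hit
pos 10: S: hit
pos 11: G: fault, evict C, frames {D,S,G}
pos 12: K: fault, evict D, frames {S,G,K}
pos 13: C: fault, evict S, frames {G,K,C}
pos 14: G: hit
pos 15: C: hit
pos 16: G: hit
pos 17: C: hit
pos 18: D: fault, evict K, frames {G,C,D}
pos 19: S: fault, evict G, frames {C,D,S}
At position 19, page G is evicted.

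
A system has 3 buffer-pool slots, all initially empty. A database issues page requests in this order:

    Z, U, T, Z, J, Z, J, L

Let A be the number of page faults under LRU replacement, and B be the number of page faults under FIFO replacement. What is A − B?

Under LRU: F F F . F . . F → 5 faults.
Under FIFO: F F F . F F . F → 6 faults.
A − B = 5 − 6 = -1.

-1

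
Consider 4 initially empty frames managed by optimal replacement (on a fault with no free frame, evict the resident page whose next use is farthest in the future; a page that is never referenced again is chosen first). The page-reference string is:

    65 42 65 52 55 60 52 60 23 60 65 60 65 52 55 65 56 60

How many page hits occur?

10

65 -> fault, frames (65)
42 -> fault, frames (65 42)
65 -> hit
52 -> fault, frames (65 42 52)
55 -> fault, frames (65 42 52 55)
60 -> fault, evict 42, frames (65 52 55 60)
52 -> hit
60 -> hit
23 -> fault, evict 55, frames (65 52 60 23)
60 -> hit
65 -> hit
60 -> hit
65 -> hit
52 -> hit
55 -> fault, evict 23, frames (65 52 60 55)
65 -> hit
56 -> fault, evict 55, frames (65 52 60 56)
60 -> hit
Hits: 10.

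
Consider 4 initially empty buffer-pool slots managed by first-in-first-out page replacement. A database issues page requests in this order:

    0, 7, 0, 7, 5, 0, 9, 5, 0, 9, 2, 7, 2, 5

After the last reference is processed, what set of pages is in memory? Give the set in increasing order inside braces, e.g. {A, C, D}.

0 -> miss, frames {0}
7 -> miss, frames {0,7}
0 -> hit
7 -> hit
5 -> miss, frames {0,7,5}
0 -> hit
9 -> miss, frames {0,7,5,9}
5 -> hit
0 -> hit
9 -> hit
2 -> miss, evict 0, frames {7,5,9,2}
7 -> hit
2 -> hit
5 -> hit

{2, 5, 7, 9}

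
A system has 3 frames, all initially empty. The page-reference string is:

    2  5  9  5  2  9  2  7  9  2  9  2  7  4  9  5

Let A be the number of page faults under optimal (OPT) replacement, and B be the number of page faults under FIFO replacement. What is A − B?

-2

Under OPT: F F F . . . . F . . . . . F . F → 6 faults.
Under FIFO: F F F . . . . F . F . . . F F F → 8 faults.
A − B = 6 − 8 = -2.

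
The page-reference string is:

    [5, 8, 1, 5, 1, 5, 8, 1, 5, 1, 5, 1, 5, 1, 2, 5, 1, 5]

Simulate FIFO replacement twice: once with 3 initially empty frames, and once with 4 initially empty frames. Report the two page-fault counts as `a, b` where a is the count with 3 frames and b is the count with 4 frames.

5, 4

3 frames: F F F . . . . . . . . . . . F F . . → 5 faults.
4 frames: F F F . . . . . . . . . . . F . . . → 4 faults.
4 < 5: adding a frame reduced faults, as is typical.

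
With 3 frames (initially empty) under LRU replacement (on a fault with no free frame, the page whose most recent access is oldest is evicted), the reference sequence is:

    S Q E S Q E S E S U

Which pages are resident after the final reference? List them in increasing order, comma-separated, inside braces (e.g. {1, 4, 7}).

S: fault, frames {S}
Q: fault, frames {S,Q}
E: fault, frames {S,Q,E}
S: hit
Q: hit
E: hit
S: hit
E: hit
S: hit
U: fault, evict Q, frames {E,S,U}

{E, S, U}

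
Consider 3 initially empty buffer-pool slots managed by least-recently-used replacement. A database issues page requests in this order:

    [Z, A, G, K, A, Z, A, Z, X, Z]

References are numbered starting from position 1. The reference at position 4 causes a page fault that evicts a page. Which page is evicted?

pos 1: Z → fault, frames {Z}
pos 2: A → fault, frames {Z,A}
pos 3: G → fault, frames {Z,A,G}
pos 4: K → fault, evict Z, frames {A,G,K}
At position 4, page Z is evicted.

Z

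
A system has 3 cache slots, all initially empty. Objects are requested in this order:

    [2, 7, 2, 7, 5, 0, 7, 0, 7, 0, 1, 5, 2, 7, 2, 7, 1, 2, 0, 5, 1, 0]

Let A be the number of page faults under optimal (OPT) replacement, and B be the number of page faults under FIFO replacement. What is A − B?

Under OPT: F F . . F F . . . . F . F . . . . . F F . . → 8 faults.
Under FIFO: F F . . F F . . . . F . F F . . . . F F F . → 10 faults.
A − B = 8 − 10 = -2.

-2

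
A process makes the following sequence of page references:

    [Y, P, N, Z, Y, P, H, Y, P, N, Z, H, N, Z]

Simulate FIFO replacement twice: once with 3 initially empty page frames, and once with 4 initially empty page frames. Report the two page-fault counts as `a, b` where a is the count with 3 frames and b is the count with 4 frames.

9, 10

3 frames: F F F F F F F . . F F . . . → 9 faults.
4 frames: F F F F . . F F F F F F . . → 10 faults.
10 > 9: adding a frame increased faults — Belady's anomaly.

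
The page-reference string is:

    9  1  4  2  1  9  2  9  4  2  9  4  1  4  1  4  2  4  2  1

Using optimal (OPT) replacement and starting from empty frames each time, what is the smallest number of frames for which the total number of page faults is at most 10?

f=1: 20 faults
f=2: 10 faults
f=3: 6 faults
f=4: 4 faults
Smallest f with faults ≤ 10 is 2.

2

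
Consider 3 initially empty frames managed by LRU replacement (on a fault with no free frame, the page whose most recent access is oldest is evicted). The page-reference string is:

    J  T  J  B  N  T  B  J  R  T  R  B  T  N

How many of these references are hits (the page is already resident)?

4

J -> miss, frames [J]
T -> miss, frames [J, T]
J -> hit
B -> miss, frames [T, J, B]
N -> miss, evict T, frames [J, B, N]
T -> miss, evict J, frames [B, N, T]
B -> hit
J -> miss, evict N, frames [T, B, J]
R -> miss, evict T, frames [B, J, R]
T -> miss, evict B, frames [J, R, T]
R -> hit
B -> miss, evict J, frames [T, R, B]
T -> hit
N -> miss, evict R, frames [B, T, N]
Hits: 4.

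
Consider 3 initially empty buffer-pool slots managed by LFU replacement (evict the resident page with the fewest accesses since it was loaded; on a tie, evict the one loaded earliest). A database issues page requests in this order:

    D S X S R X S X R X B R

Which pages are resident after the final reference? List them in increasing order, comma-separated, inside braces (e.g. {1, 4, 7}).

D → miss, frames [D]
S → miss, frames [D, S]
X → miss, frames [D, S, X]
S → hit
R → miss, evict D, frames [S, X, R]
X → hit
S → hit
X → hit
R → hit
X → hit
B → miss, evict R, frames [S, X, B]
R → miss, evict B, frames [S, X, R]

{R, S, X}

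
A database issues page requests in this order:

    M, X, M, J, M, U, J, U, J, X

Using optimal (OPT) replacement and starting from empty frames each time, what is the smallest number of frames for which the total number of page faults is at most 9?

f=1: 10 faults
f=2: 5 faults
f=3: 4 faults
f=4: 4 faults
Smallest f with faults ≤ 9 is 2.

2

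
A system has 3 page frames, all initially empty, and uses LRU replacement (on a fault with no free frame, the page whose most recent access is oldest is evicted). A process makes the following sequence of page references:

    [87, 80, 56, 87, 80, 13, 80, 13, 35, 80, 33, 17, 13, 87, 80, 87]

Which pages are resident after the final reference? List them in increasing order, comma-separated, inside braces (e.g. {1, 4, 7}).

87: fault, frames {87}
80: fault, frames {87,80}
56: fault, frames {87,80,56}
87: hit
80: hit
13: fault, evict 56, frames {87,80,13}
80: hit
13: hit
35: fault, evict 87, frames {80,13,35}
80: hit
33: fault, evict 13, frames {35,80,33}
17: fault, evict 35, frames {80,33,17}
13: fault, evict 80, frames {33,17,13}
87: fault, evict 33, frames {17,13,87}
80: fault, evict 17, frames {13,87,80}
87: hit

{13, 80, 87}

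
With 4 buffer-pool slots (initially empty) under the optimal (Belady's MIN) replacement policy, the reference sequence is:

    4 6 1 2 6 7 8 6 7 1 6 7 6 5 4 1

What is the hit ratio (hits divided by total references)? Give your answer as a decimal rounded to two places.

0.50

4: miss, frames (4)
6: miss, frames (4 6)
1: miss, frames (4 6 1)
2: miss, frames (4 6 1 2)
6: hit
7: miss, evict 2, frames (4 6 1 7)
8: miss, evict 4, frames (6 1 7 8)
6: hit
7: hit
1: hit
6: hit
7: hit
6: hit
5: miss, evict 8, frames (6 1 7 5)
4: miss, evict 5, frames (6 1 7 4)
1: hit
Hits: 8 of 16 references → 8/16 = 0.5000.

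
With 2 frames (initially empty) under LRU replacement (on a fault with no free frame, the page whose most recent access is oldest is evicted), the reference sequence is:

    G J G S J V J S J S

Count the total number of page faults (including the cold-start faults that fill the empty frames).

G: miss, frames [G]
J: miss, frames [G, J]
G: hit
S: miss, evict J, frames [G, S]
J: miss, evict G, frames [S, J]
V: miss, evict S, frames [J, V]
J: hit
S: miss, evict V, frames [J, S]
J: hit
S: hit
Page faults: 6.

6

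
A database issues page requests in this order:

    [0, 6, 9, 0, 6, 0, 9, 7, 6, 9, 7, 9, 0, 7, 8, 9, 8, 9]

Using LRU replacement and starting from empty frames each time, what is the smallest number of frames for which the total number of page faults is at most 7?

4

f=1: 18 faults
f=2: 14 faults
f=3: 8 faults
f=4: 5 faults
f=5: 5 faults
Smallest f with faults ≤ 7 is 4.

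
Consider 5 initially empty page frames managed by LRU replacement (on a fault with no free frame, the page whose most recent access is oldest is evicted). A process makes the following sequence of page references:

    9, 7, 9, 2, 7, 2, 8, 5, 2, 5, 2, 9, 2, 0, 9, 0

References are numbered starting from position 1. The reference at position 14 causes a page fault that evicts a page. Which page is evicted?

7

pos 1: 9: miss, frames {9}
pos 2: 7: miss, frames {9,7}
pos 3: 9: hit
pos 4: 2: miss, frames {7,9,2}
pos 5: 7: hit
pos 6: 2: hit
pos 7: 8: miss, frames {9,7,2,8}
pos 8: 5: miss, frames {9,7,2,8,5}
pos 9: 2: hit
pos 10: 5: hit
pos 11: 2: hit
pos 12: 9: hit
pos 13: 2: hit
pos 14: 0: miss, evict 7, frames {8,5,9,2,0}
At position 14, page 7 is evicted.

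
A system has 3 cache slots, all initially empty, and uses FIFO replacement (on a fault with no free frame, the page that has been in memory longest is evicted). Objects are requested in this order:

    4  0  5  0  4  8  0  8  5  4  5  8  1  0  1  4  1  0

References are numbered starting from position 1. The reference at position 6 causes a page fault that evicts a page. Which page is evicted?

pos 1: 4: miss, frames (4)
pos 2: 0: miss, frames (4 0)
pos 3: 5: miss, frames (4 0 5)
pos 4: 0: hit
pos 5: 4: hit
pos 6: 8: miss, evict 4, frames (0 5 8)
At position 6, page 4 is evicted.

4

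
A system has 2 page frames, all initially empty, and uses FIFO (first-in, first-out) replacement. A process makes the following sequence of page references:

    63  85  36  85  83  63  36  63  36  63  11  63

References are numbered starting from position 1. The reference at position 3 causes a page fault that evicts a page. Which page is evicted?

pos 1: 63: fault, frames [63]
pos 2: 85: fault, frames [63, 85]
pos 3: 36: fault, evict 63, frames [85, 36]
At position 3, page 63 is evicted.

63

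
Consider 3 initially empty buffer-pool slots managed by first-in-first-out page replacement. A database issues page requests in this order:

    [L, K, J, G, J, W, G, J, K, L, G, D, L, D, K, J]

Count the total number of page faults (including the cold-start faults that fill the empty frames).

L: fault, frames {L}
K: fault, frames {L,K}
J: fault, frames {L,K,J}
G: fault, evict L, frames {K,J,G}
J: hit
W: fault, evict K, frames {J,G,W}
G: hit
J: hit
K: fault, evict J, frames {G,W,K}
L: fault, evict G, frames {W,K,L}
G: fault, evict W, frames {K,L,G}
D: fault, evict K, frames {L,G,D}
L: hit
D: hit
K: fault, evict L, frames {G,D,K}
J: fault, evict G, frames {D,K,J}
Page faults: 11.

11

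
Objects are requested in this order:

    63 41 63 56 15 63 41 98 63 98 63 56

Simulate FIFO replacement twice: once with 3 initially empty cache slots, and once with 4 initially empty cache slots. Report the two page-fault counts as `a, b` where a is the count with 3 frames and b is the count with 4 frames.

3 frames: F F . F F F F F . . . F → 8 faults.
4 frames: F F . F F . . F F . . . → 6 faults.
6 < 8: adding a frame reduced faults, as is typical.

8, 6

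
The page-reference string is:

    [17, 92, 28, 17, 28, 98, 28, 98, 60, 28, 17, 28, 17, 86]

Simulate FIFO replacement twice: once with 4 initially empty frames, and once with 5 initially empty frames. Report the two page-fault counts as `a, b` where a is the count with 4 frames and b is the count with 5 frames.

4 frames: F F F . . F . . F . F . . F → 7 faults.
5 frames: F F F . . F . . F . . . . F → 6 faults.
6 < 7: adding a frame reduced faults, as is typical.

7, 6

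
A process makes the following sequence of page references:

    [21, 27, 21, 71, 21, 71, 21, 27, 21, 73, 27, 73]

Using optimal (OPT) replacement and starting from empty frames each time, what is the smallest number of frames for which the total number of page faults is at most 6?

2

f=1: 12 faults
f=2: 5 faults
f=3: 4 faults
f=4: 4 faults
Smallest f with faults ≤ 6 is 2.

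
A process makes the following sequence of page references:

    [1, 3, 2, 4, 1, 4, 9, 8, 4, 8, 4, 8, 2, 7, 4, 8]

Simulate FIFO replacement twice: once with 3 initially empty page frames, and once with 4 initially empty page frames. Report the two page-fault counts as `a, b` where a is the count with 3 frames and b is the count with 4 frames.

3 frames: F F F F F . F F F . . . F F . F → 11 faults.
4 frames: F F F F . . F F . . . . . F . . → 7 faults.
7 < 11: adding a frame reduced faults, as is typical.

11, 7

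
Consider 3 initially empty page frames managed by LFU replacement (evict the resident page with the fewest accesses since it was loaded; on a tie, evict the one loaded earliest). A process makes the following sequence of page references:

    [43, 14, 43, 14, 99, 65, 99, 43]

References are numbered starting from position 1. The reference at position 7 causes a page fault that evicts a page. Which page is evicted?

pos 1: 43 → miss, frames [43]
pos 2: 14 → miss, frames [43, 14]
pos 3: 43 → hit
pos 4: 14 → hit
pos 5: 99 → miss, frames [43, 14, 99]
pos 6: 65 → miss, evict 99, frames [43, 14, 65]
pos 7: 99 → miss, evict 65, frames [43, 14, 99]
At position 7, page 65 is evicted.

65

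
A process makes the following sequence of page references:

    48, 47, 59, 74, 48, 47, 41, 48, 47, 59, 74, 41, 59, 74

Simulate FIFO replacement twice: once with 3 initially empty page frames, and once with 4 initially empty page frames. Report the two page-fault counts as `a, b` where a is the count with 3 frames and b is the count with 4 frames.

9, 10

3 frames: F F F F F F F . . F F . . . → 9 faults.
4 frames: F F F F . . F F F F F F . . → 10 faults.
10 > 9: adding a frame increased faults — Belady's anomaly.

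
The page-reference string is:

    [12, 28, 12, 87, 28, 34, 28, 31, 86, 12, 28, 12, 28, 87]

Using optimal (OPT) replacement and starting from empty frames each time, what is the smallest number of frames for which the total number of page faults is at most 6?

4

f=1: 14 faults
f=2: 8 faults
f=3: 7 faults
f=4: 6 faults
f=5: 6 faults
f=6: 6 faults
Smallest f with faults ≤ 6 is 4.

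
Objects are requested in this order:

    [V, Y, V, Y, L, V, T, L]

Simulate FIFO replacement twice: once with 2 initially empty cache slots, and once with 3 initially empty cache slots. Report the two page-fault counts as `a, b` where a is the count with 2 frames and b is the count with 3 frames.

2 frames: F F . . F F F F → 6 faults.
3 frames: F F . . F . F . → 4 faults.
4 < 6: adding a frame reduced faults, as is typical.

6, 4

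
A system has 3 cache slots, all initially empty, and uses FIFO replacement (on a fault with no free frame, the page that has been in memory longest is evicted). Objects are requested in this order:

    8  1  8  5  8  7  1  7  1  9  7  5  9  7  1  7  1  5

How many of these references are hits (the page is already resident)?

8: miss, frames (8)
1: miss, frames (8 1)
8: hit
5: miss, frames (8 1 5)
8: hit
7: miss, evict 8, frames (1 5 7)
1: hit
7: hit
1: hit
9: miss, evict 1, frames (5 7 9)
7: hit
5: hit
9: hit
7: hit
1: miss, evict 5, frames (7 9 1)
7: hit
1: hit
5: miss, evict 7, frames (9 1 5)
Hits: 11.

11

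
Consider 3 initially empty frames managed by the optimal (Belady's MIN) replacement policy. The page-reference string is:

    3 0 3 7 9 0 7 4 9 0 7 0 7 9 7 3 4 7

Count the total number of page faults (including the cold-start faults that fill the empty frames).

3 → fault, frames {3}
0 → fault, frames {3,0}
3 → hit
7 → fault, frames {3,0,7}
9 → fault, evict 3, frames {0,7,9}
0 → hit
7 → hit
4 → fault, evict 7, frames {0,9,4}
9 → hit
0 → hit
7 → fault, evict 4, frames {0,9,7}
0 → hit
7 → hit
9 → hit
7 → hit
3 → fault, evict 9, frames {0,7,3}
4 → fault, evict 3, frames {0,7,4}
7 → hit
Page faults: 8.

8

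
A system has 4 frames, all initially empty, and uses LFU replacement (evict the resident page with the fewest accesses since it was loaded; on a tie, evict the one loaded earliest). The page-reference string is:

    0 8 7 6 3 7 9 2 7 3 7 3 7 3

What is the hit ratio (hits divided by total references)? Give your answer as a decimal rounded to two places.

0.50

0: miss, frames [0]
8: miss, frames [0, 8]
7: miss, frames [0, 8, 7]
6: miss, frames [0, 8, 7, 6]
3: miss, evict 0, frames [8, 7, 6, 3]
7: hit
9: miss, evict 8, frames [7, 6, 3, 9]
2: miss, evict 6, frames [7, 3, 9, 2]
7: hit
3: hit
7: hit
3: hit
7: hit
3: hit
Hits: 7 of 14 references → 7/14 = 0.5000.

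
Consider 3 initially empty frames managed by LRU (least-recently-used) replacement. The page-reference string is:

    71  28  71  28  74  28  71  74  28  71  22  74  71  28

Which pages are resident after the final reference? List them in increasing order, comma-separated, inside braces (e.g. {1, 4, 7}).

{28, 71, 74}

71 -> fault, frames {71}
28 -> fault, frames {71,28}
71 -> hit
28 -> hit
74 -> fault, frames {71,28,74}
28 -> hit
71 -> hit
74 -> hit
28 -> hit
71 -> hit
22 -> fault, evict 74, frames {28,71,22}
74 -> fault, evict 28, frames {71,22,74}
71 -> hit
28 -> fault, evict 22, frames {74,71,28}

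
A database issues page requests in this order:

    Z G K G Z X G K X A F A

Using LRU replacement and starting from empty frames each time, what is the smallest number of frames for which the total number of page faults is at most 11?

f=1: 12 faults
f=2: 10 faults
f=3: 7 faults
f=4: 6 faults
f=5: 6 faults
f=6: 6 faults
Smallest f with faults ≤ 11 is 2.

2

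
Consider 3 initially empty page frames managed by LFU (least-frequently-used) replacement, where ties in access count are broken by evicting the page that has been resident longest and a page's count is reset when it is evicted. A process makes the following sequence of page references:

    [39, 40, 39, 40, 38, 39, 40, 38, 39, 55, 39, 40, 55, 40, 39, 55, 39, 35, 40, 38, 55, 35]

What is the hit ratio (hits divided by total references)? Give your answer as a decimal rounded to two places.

39: miss, frames [39]
40: miss, frames [39, 40]
39: hit
40: hit
38: miss, frames [39, 40, 38]
39: hit
40: hit
38: hit
39: hit
55: miss, evict 38, frames [39, 40, 55]
39: hit
40: hit
55: hit
40: hit
39: hit
55: hit
39: hit
35: miss, evict 55, frames [39, 40, 35]
40: hit
38: miss, evict 35, frames [39, 40, 38]
55: miss, evict 38, frames [39, 40, 55]
35: miss, evict 55, frames [39, 40, 35]
Hits: 14 of 22 references → 14/22 = 0.6364.

0.64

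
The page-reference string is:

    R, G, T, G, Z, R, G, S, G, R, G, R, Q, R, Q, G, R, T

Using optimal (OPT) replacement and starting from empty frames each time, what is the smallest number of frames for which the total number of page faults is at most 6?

4

f=1: 18 faults
f=2: 10 faults
f=3: 7 faults
f=4: 6 faults
f=5: 6 faults
f=6: 6 faults
Smallest f with faults ≤ 6 is 4.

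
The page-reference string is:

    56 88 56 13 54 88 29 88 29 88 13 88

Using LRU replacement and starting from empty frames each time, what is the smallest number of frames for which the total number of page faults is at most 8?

f=1: 12 faults
f=2: 7 faults
f=3: 7 faults
f=4: 5 faults
f=5: 5 faults
Smallest f with faults ≤ 8 is 2.

2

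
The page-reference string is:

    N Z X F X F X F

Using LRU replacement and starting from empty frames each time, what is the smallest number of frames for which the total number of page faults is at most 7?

2

f=1: 8 faults
f=2: 4 faults
f=3: 4 faults
f=4: 4 faults
Smallest f with faults ≤ 7 is 2.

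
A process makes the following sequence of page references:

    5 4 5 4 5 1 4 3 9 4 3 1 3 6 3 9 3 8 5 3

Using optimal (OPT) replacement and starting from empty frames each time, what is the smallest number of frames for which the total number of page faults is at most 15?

f=1: 20 faults
f=2: 11 faults
f=3: 9 faults
f=4: 8 faults
f=5: 7 faults
f=6: 7 faults
f=7: 7 faults
Smallest f with faults ≤ 15 is 2.

2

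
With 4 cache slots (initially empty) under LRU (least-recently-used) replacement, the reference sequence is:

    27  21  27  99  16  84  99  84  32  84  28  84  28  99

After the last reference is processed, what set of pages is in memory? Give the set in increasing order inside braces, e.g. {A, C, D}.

27 → miss, frames (27)
21 → miss, frames (27 21)
27 → hit
99 → miss, frames (21 27 99)
16 → miss, frames (21 27 99 16)
84 → miss, evict 21, frames (27 99 16 84)
99 → hit
84 → hit
32 → miss, evict 27, frames (16 99 84 32)
84 → hit
28 → miss, evict 16, frames (99 32 84 28)
84 → hit
28 → hit
99 → hit

{28, 32, 84, 99}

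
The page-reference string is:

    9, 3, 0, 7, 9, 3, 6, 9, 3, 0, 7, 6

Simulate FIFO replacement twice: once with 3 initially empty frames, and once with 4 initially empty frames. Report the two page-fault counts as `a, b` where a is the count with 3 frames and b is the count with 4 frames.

9, 10

3 frames: F F F F F F F . . F F . → 9 faults.
4 frames: F F F F . . F F F F F F → 10 faults.
10 > 9: adding a frame increased faults — Belady's anomaly.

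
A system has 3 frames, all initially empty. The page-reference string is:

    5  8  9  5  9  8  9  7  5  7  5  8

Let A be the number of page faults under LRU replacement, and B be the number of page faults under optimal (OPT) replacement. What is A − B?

2

Under LRU: F F F . . . . F F . . F → 6 faults.
Under OPT: F F F . . . . F . . . . → 4 faults.
A − B = 6 − 4 = 2.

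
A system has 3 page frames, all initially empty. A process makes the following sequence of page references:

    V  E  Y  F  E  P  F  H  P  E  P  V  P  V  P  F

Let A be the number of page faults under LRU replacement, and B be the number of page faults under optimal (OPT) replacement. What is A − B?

1

Under LRU: F F F F . F . F . F . F . . . F → 9 faults.
Under OPT: F F F F . F . F . . . F . . . F → 8 faults.
A − B = 9 − 8 = 1.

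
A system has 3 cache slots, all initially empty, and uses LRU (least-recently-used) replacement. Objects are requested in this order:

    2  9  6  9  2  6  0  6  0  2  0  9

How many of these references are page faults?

2 → fault, frames [2]
9 → fault, frames [2, 9]
6 → fault, frames [2, 9, 6]
9 → hit
2 → hit
6 → hit
0 → fault, evict 9, frames [2, 6, 0]
6 → hit
0 → hit
2 → hit
0 → hit
9 → fault, evict 6, frames [2, 0, 9]
Page faults: 5.

5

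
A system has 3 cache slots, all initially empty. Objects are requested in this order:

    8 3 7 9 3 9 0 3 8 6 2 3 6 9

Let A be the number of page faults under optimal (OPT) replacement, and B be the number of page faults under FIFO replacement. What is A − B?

Under OPT: F F F F . . F . . F F . . F → 8 faults.
Under FIFO: F F F F . . F F F F F F . F → 11 faults.
A − B = 8 − 11 = -3.

-3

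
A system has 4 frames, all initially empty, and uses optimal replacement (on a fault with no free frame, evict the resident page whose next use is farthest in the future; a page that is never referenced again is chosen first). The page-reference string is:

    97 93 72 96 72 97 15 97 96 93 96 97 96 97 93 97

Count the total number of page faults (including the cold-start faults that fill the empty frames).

5

97 → miss, frames {97}
93 → miss, frames {97,93}
72 → miss, frames {97,93,72}
96 → miss, frames {97,93,72,96}
72 → hit
97 → hit
15 → miss, evict 72, frames {97,93,96,15}
97 → hit
96 → hit
93 → hit
96 → hit
97 → hit
96 → hit
97 → hit
93 → hit
97 → hit
Page faults: 5.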